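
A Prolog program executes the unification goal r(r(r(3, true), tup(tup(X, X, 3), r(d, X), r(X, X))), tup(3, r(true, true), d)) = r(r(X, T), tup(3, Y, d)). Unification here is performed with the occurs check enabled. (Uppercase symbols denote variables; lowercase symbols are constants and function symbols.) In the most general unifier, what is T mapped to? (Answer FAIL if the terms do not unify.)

tup(tup(r(3, true), r(3, true), 3), r(d, r(3, true)), r(r(3, true), r(3, true)))

Decompose r/2: r(r(3, true), tup(tup(X, X, 3), r(d, X), r(X, X))) = r(X, T),  tup(3, r(true, true), d) = tup(3, Y, d).
Decompose r/2: r(3, true) = X,  tup(tup(X, X, 3), r(d, X), r(X, X)) = T.
Bind X := r(3, true); substituting into the one remaining equation that mentions X gives: tup(tup(r(3, true), r(3, true), 3), r(d, r(3, true)), r(r(3, true), r(3, true))) = T.
Bind T := tup(tup(r(3, true), r(3, true), 3), r(d, r(3, true)), r(r(3, true), r(3, true))); no other remaining equation mentions T.
Decompose tup/3: 3 = 3,  r(true, true) = Y,  d = d.
Delete trivial equation 3 = 3.
Bind Y := r(true, true); no other remaining equation mentions Y.
Delete trivial equation d = d.
MGU = { X ↦ r(3, true), T ↦ tup(tup(r(3, true), r(3, true), 3), r(d, r(3, true)), r(r(3, true), r(3, true))), Y ↦ r(true, true) }, so T ↦ tup(tup(r(3, true), r(3, true), 3), r(d, r(3, true)), r(r(3, true), r(3, true))).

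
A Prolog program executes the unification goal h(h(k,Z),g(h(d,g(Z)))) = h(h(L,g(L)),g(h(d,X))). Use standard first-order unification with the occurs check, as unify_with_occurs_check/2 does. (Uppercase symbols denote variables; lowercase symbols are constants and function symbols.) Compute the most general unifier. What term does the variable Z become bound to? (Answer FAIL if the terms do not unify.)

Decompose h/2: h(k,Z) = h(L,g(L)),  g(h(d,g(Z))) = g(h(d,X)).
Decompose h/2: k = L,  Z = g(L).
Bind L := k; substituting into the one remaining equation that mentions L gives: Z = g(k).
Bind Z := g(k); substituting into the remaining equation gives: g(h(d,g(g(k)))) = g(h(d,X)).
Decompose g/1: h(d,g(g(k))) = h(d,X).
Decompose h/2: d = d,  g(g(k)) = X.
Delete trivial equation d = d.
Bind X := g(g(k)).
MGU = { L ↦ k, Z ↦ g(k), X ↦ g(g(k)) }, so Z ↦ g(k).

g(k)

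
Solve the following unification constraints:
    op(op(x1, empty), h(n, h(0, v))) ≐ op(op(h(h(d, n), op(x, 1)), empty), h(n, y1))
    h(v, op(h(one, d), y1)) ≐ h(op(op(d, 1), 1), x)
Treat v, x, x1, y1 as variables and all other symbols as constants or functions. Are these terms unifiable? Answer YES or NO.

YES

Decompose op/2: op(x1, empty) ≐ op(h(h(d, n), op(x, 1)), empty),  h(n, h(0, v)) ≐ h(n, y1).
Decompose op/2: x1 ≐ h(h(d, n), op(x, 1)),  empty ≐ empty.
Bind x1 := h(h(d, n), op(x, 1)); no other remaining equation mentions x1.
Delete trivial equation empty ≐ empty.
Decompose h/2: n ≐ n,  h(0, v) ≐ y1.
Delete trivial equation n ≐ n.
Bind y1 := h(0, v); substituting into the remaining equation gives: h(v, op(h(one, d), h(0, v))) ≐ h(op(op(d, 1), 1), x).
Decompose h/2: v ≐ op(op(d, 1), 1),  op(h(one, d), h(0, v)) ≐ x.
Bind v := op(op(d, 1), 1); substituting into the remaining equation gives: op(h(one, d), h(0, op(op(d, 1), 1))) ≐ x. Substituting into the earlier binding gives y1 := h(0, op(op(d, 1), 1)).
Bind x := op(h(one, d), h(0, op(op(d, 1), 1))). Substituting into the earlier binding gives x1 := h(h(d, n), op(op(h(one, d), h(0, op(op(d, 1), 1))), 1)).
No equations remain and no clash or occurs-check failure arose, so a unifier exists.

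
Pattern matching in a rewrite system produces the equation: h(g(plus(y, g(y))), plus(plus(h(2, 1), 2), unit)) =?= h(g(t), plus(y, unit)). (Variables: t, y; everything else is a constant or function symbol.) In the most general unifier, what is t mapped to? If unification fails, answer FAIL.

Decompose h/2: g(plus(y, g(y))) =?= g(t),  plus(plus(h(2, 1), 2), unit) =?= plus(y, unit).
Decompose g/1: plus(y, g(y)) =?= t.
Bind t := plus(y, g(y)); no other remaining equation mentions t.
Decompose plus/2: plus(h(2, 1), 2) =?= y,  unit =?= unit.
Bind y := plus(h(2, 1), 2); no other remaining equation mentions y. Substituting into the earlier binding gives t := plus(plus(h(2, 1), 2), g(plus(h(2, 1), 2))).
Delete trivial equation unit =?= unit.
MGU = { t := plus(plus(h(2, 1), 2), g(plus(h(2, 1), 2))), y := plus(h(2, 1), 2) }, so t := plus(plus(h(2, 1), 2), g(plus(h(2, 1), 2))).

plus(plus(h(2, 1), 2), g(plus(h(2, 1), 2)))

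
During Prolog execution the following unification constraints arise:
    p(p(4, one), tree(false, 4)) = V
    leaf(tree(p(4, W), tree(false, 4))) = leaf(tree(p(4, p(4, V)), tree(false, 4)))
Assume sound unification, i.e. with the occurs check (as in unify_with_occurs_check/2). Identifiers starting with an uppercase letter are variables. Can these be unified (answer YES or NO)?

YES

Bind V := p(p(4, one), tree(false, 4)); substituting into the remaining equation gives: leaf(tree(p(4, W), tree(false, 4))) = leaf(tree(p(4, p(4, p(p(4, one), tree(false, 4)))), tree(false, 4))).
Decompose leaf/1: tree(p(4, W), tree(false, 4)) = tree(p(4, p(4, p(p(4, one), tree(false, 4)))), tree(false, 4)).
Decompose tree/2: p(4, W) = p(4, p(4, p(p(4, one), tree(false, 4)))),  tree(false, 4) = tree(false, 4).
Decompose p/2: 4 = 4,  W = p(4, p(p(4, one), tree(false, 4))).
Delete trivial equation 4 = 4.
Bind W := p(4, p(p(4, one), tree(false, 4))); no other remaining equation mentions W.
Delete trivial equation tree(false, 4) = tree(false, 4).
No equations remain and no clash or occurs-check failure arose, so a unifier exists.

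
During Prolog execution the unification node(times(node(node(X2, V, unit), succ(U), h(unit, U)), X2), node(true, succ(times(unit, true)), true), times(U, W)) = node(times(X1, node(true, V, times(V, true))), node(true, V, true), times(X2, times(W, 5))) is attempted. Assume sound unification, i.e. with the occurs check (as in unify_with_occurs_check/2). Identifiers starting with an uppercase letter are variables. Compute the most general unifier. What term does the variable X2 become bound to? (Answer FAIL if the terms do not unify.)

FAIL

Decompose node/3: times(node(node(X2, V, unit), succ(U), h(unit, U)), X2) = times(X1, node(true, V, times(V, true))),  node(true, succ(times(unit, true)), true) = node(true, V, true),  times(U, W) = times(X2, times(W, 5)).
Decompose times/2: node(node(X2, V, unit), succ(U), h(unit, U)) = X1,  X2 = node(true, V, times(V, true)).
Bind X1 := node(node(X2, V, unit), succ(U), h(unit, U)); no other remaining equation mentions X1.
Bind X2 := node(true, V, times(V, true)); substituting into the one remaining equation that mentions X2 gives: times(U, W) = times(node(true, V, times(V, true)), times(W, 5)). Substituting into the earlier binding gives X1 := node(node(node(true, V, times(V, true)), V, unit), succ(U), h(unit, U)).
Decompose node/3: true = true,  succ(times(unit, true)) = V,  true = true.
Delete trivial equation true = true.
Bind V := succ(times(unit, true)); substituting into the one remaining equation that mentions V gives: times(U, W) = times(node(true, succ(times(unit, true)), times(succ(times(unit, true)), true)), times(W, 5)). Substituting into the earlier bindings gives X1 := node(node(node(true, succ(times(unit, true)), times(succ(times(unit, true)), true)), succ(times(unit, true)), unit), succ(U), h(unit, U)), X2 := node(true, succ(times(unit, true)), times(succ(times(unit, true)), true)).
Delete trivial equation true = true.
Decompose times/2: U = node(true, succ(times(unit, true)), times(succ(times(unit, true)), true)),  W = times(W, 5).
Bind U := node(true, succ(times(unit, true)), times(succ(times(unit, true)), true)); no other remaining equation mentions U. Substituting into the earlier binding gives X1 := node(node(node(true, succ(times(unit, true)), times(succ(times(unit, true)), true)), succ(times(unit, true)), unit), succ(node(true, succ(times(unit, true)), times(succ(times(unit, true)), true))), h(unit, node(true, succ(times(unit, true)), times(succ(times(unit, true)), true)))).
Occurs check fails: W occurs in times(W, 5); the equation W = times(W, 5) has no finite solution.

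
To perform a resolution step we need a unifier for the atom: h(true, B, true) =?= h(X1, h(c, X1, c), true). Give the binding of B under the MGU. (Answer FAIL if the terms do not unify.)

Decompose h/3: true =?= X1,  B =?= h(c, X1, c),  true =?= true.
Bind X1 := true; substituting into the one remaining equation that mentions X1 gives: B =?= h(c, true, c).
Bind B := h(c, true, c); no other remaining equation mentions B.
Delete trivial equation true =?= true.
MGU = { X1 -> true, B -> h(c, true, c) }, so B -> h(c, true, c).

h(c, true, c)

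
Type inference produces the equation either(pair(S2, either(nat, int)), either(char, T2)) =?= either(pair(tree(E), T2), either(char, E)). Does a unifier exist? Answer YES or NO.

Decompose either/2: pair(S2, either(nat, int)) =?= pair(tree(E), T2),  either(char, T2) =?= either(char, E).
Decompose pair/2: S2 =?= tree(E),  either(nat, int) =?= T2.
Bind S2 := tree(E); no other remaining equation mentions S2.
Bind T2 := either(nat, int); substituting into the remaining equation gives: either(char, either(nat, int)) =?= either(char, E).
Decompose either/2: char =?= char,  either(nat, int) =?= E.
Delete trivial equation char =?= char.
Bind E := either(nat, int). Substituting into the earlier binding gives S2 := tree(either(nat, int)).
No equations remain and no clash or occurs-check failure arose, so a unifier exists.

YES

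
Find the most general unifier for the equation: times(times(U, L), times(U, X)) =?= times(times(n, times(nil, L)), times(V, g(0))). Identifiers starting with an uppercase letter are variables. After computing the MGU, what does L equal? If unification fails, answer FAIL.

Decompose times/2: times(U, L) =?= times(n, times(nil, L)),  times(U, X) =?= times(V, g(0)).
Decompose times/2: U =?= n,  L =?= times(nil, L).
Bind U := n; substituting into the one remaining equation that mentions U gives: times(n, X) =?= times(V, g(0)).
Occurs check fails: L occurs in times(nil, L); the equation L =?= times(nil, L) has no finite solution.

FAIL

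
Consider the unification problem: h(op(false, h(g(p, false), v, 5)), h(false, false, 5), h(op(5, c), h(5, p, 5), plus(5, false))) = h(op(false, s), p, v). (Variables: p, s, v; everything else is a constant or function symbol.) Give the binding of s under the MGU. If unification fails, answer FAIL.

Decompose h/3: op(false, h(g(p, false), v, 5)) = op(false, s),  h(false, false, 5) = p,  h(op(5, c), h(5, p, 5), plus(5, false)) = v.
Decompose op/2: false = false,  h(g(p, false), v, 5) = s.
Delete trivial equation false = false.
Bind s := h(g(p, false), v, 5); no other remaining equation mentions s.
Bind p := h(false, false, 5); substituting into the remaining equation gives: h(op(5, c), h(5, h(false, false, 5), 5), plus(5, false)) = v. Substituting into the earlier binding gives s := h(g(h(false, false, 5), false), v, 5).
Bind v := h(op(5, c), h(5, h(false, false, 5), 5), plus(5, false)). Substituting into the earlier binding gives s := h(g(h(false, false, 5), false), h(op(5, c), h(5, h(false, false, 5), 5), plus(5, false)), 5).
MGU = { s -> h(g(h(false, false, 5), false), h(op(5, c), h(5, h(false, false, 5), 5), plus(5, false)), 5), p -> h(false, false, 5), v -> h(op(5, c), h(5, h(false, false, 5), 5), plus(5, false)) }, so s -> h(g(h(false, false, 5), false), h(op(5, c), h(5, h(false, false, 5), 5), plus(5, false)), 5).

h(g(h(false, false, 5), false), h(op(5, c), h(5, h(false, false, 5), 5), plus(5, false)), 5)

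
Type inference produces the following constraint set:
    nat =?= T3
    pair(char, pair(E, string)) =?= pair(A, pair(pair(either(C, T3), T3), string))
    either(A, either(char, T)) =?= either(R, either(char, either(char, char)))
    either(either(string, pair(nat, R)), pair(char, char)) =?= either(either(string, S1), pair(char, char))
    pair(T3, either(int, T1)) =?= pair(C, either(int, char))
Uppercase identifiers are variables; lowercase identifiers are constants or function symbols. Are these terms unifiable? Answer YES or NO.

YES

Bind T3 := nat; substituting into the 2 remaining equations that mention T3 gives: pair(char, pair(E, string)) =?= pair(A, pair(pair(either(C, nat), nat), string)),  pair(nat, either(int, T1)) =?= pair(C, either(int, char)).
Decompose pair/2: char =?= A,  pair(E, string) =?= pair(pair(either(C, nat), nat), string).
Bind A := char; substituting into the one remaining equation that mentions A gives: either(char, either(char, T)) =?= either(R, either(char, either(char, char))).
Decompose pair/2: E =?= pair(either(C, nat), nat),  string =?= string.
Bind E := pair(either(C, nat), nat); no other remaining equation mentions E.
Delete trivial equation string =?= string.
Decompose either/2: char =?= R,  either(char, T) =?= either(char, either(char, char)).
Bind R := char; substituting into the one remaining equation that mentions R gives: either(either(string, pair(nat, char)), pair(char, char)) =?= either(either(string, S1), pair(char, char)).
Decompose either/2: char =?= char,  T =?= either(char, char).
Delete trivial equation char =?= char.
Bind T := either(char, char); no other remaining equation mentions T.
Decompose either/2: either(string, pair(nat, char)) =?= either(string, S1),  pair(char, char) =?= pair(char, char).
Decompose either/2: string =?= string,  pair(nat, char) =?= S1.
Delete trivial equation string =?= string.
Bind S1 := pair(nat, char); no other remaining equation mentions S1.
Delete trivial equation pair(char, char) =?= pair(char, char).
Decompose pair/2: nat =?= C,  either(int, T1) =?= either(int, char).
Bind C := nat; no other remaining equation mentions C. Substituting into the earlier binding gives E := pair(either(nat, nat), nat).
Decompose either/2: int =?= int,  T1 =?= char.
Delete trivial equation int =?= int.
Bind T1 := char.
No equations remain and no clash or occurs-check failure arose, so a unifier exists.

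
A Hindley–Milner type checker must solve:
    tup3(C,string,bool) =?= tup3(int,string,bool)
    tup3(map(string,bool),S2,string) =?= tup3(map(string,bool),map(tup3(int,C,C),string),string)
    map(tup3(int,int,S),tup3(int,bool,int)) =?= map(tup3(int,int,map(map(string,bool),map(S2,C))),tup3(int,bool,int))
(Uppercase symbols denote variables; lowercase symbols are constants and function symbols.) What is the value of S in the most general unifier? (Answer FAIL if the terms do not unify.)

map(map(string,bool),map(map(tup3(int,int,int),string),int))

Decompose tup3/3: C =?= int,  string =?= string,  bool =?= bool.
Bind C := int; substituting into the 2 remaining equations that mention C gives: tup3(map(string,bool),S2,string) =?= tup3(map(string,bool),map(tup3(int,int,int),string),string),  map(tup3(int,int,S),tup3(int,bool,int)) =?= map(tup3(int,int,map(map(string,bool),map(S2,int))),tup3(int,bool,int)).
Delete trivial equation string =?= string.
Delete trivial equation bool =?= bool.
Decompose tup3/3: map(string,bool) =?= map(string,bool),  S2 =?= map(tup3(int,int,int),string),  string =?= string.
Delete trivial equation map(string,bool) =?= map(string,bool).
Bind S2 := map(tup3(int,int,int),string); substituting into the one remaining equation that mentions S2 gives: map(tup3(int,int,S),tup3(int,bool,int)) =?= map(tup3(int,int,map(map(string,bool),map(map(tup3(int,int,int),string),int))),tup3(int,bool,int)).
Delete trivial equation string =?= string.
Decompose map/2: tup3(int,int,S) =?= tup3(int,int,map(map(string,bool),map(map(tup3(int,int,int),string),int))),  tup3(int,bool,int) =?= tup3(int,bool,int).
Decompose tup3/3: int =?= int,  int =?= int,  S =?= map(map(string,bool),map(map(tup3(int,int,int),string),int)).
Delete trivial equation int =?= int.
Delete trivial equation int =?= int.
Bind S := map(map(string,bool),map(map(tup3(int,int,int),string),int)); no other remaining equation mentions S.
Delete trivial equation tup3(int,bool,int) =?= tup3(int,bool,int).
MGU = { C ↦ int, S2 ↦ map(tup3(int,int,int),string), S ↦ map(map(string,bool),map(map(tup3(int,int,int),string),int)) }, so S ↦ map(map(string,bool),map(map(tup3(int,int,int),string),int)).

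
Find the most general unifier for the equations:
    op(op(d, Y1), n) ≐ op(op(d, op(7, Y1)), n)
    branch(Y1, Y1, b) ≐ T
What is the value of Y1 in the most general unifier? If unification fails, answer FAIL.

Decompose op/2: op(d, Y1) ≐ op(d, op(7, Y1)),  n ≐ n.
Decompose op/2: d ≐ d,  Y1 ≐ op(7, Y1).
Delete trivial equation d ≐ d.
Occurs check fails: Y1 occurs in op(7, Y1); the equation Y1 ≐ op(7, Y1) has no finite solution.

FAIL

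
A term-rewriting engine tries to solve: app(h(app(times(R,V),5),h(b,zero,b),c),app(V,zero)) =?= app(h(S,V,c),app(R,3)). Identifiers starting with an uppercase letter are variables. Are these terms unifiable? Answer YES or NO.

NO

Decompose app/2: h(app(times(R,V),5),h(b,zero,b),c) =?= h(S,V,c),  app(V,zero) =?= app(R,3).
Decompose h/3: app(times(R,V),5) =?= S,  h(b,zero,b) =?= V,  c =?= c.
Bind S := app(times(R,V),5); no other remaining equation mentions S.
Bind V := h(b,zero,b); substituting into the one remaining equation that mentions V gives: app(h(b,zero,b),zero) =?= app(R,3). Substituting into the earlier binding gives S := app(times(R,h(b,zero,b)),5).
Delete trivial equation c =?= c.
Decompose app/2: h(b,zero,b) =?= R,  zero =?= 3.
Bind R := h(b,zero,b); no other remaining equation mentions R. Substituting into the earlier binding gives S := app(times(h(b,zero,b),h(b,zero,b)),5).
Clash: constants zero and 3 differ; no unifier exists.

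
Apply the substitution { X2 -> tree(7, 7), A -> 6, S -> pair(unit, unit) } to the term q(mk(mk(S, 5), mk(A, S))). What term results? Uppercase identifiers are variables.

q(mk(mk(pair(unit, unit), 5), mk(6, pair(unit, unit))))

Replace each occurrence of A with 6.
Replace each occurrence of S with pair(unit, unit).
Result: q(mk(mk(pair(unit, unit), 5), mk(6, pair(unit, unit)))).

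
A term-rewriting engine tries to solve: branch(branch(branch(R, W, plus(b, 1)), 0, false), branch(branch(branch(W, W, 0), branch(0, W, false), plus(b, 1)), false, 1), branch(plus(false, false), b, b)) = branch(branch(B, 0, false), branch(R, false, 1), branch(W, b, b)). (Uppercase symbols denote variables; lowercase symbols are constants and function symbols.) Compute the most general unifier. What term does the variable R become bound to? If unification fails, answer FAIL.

branch(branch(plus(false, false), plus(false, false), 0), branch(0, plus(false, false), false), plus(b, 1))

Decompose branch/3: branch(branch(R, W, plus(b, 1)), 0, false) = branch(B, 0, false),  branch(branch(branch(W, W, 0), branch(0, W, false), plus(b, 1)), false, 1) = branch(R, false, 1),  branch(plus(false, false), b, b) = branch(W, b, b).
Decompose branch/3: branch(R, W, plus(b, 1)) = B,  0 = 0,  false = false.
Bind B := branch(R, W, plus(b, 1)); no other remaining equation mentions B.
Delete trivial equation 0 = 0.
Delete trivial equation false = false.
Decompose branch/3: branch(branch(W, W, 0), branch(0, W, false), plus(b, 1)) = R,  false = false,  1 = 1.
Bind R := branch(branch(W, W, 0), branch(0, W, false), plus(b, 1)); no other remaining equation mentions R. Substituting into the earlier binding gives B := branch(branch(branch(W, W, 0), branch(0, W, false), plus(b, 1)), W, plus(b, 1)).
Delete trivial equation false = false.
Delete trivial equation 1 = 1.
Decompose branch/3: plus(false, false) = W,  b = b,  b = b.
Bind W := plus(false, false); no other remaining equation mentions W. Substituting into the earlier bindings gives B := branch(branch(branch(plus(false, false), plus(false, false), 0), branch(0, plus(false, false), false), plus(b, 1)), plus(false, false), plus(b, 1)), R := branch(branch(plus(false, false), plus(false, false), 0), branch(0, plus(false, false), false), plus(b, 1)).
Delete trivial equation b = b.
Delete trivial equation b = b.
MGU = { B -> branch(branch(branch(plus(false, false), plus(false, false), 0), branch(0, plus(false, false), false), plus(b, 1)), plus(false, false), plus(b, 1)), R -> branch(branch(plus(false, false), plus(false, false), 0), branch(0, plus(false, false), false), plus(b, 1)), W -> plus(false, false) }, so R -> branch(branch(plus(false, false), plus(false, false), 0), branch(0, plus(false, false), false), plus(b, 1)).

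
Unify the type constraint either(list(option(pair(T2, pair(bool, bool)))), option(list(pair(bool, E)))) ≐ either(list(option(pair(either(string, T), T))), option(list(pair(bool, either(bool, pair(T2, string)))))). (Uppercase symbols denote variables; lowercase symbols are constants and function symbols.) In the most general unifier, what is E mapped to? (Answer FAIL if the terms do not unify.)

either(bool, pair(either(string, pair(bool, bool)), string))

Decompose either/2: list(option(pair(T2, pair(bool, bool)))) ≐ list(option(pair(either(string, T), T))),  option(list(pair(bool, E))) ≐ option(list(pair(bool, either(bool, pair(T2, string))))).
Decompose list/1: option(pair(T2, pair(bool, bool))) ≐ option(pair(either(string, T), T)).
Decompose option/1: pair(T2, pair(bool, bool)) ≐ pair(either(string, T), T).
Decompose pair/2: T2 ≐ either(string, T),  pair(bool, bool) ≐ T.
Bind T2 := either(string, T); substituting into the one remaining equation that mentions T2 gives: option(list(pair(bool, E))) ≐ option(list(pair(bool, either(bool, pair(either(string, T), string))))).
Bind T := pair(bool, bool); substituting into the remaining equation gives: option(list(pair(bool, E))) ≐ option(list(pair(bool, either(bool, pair(either(string, pair(bool, bool)), string))))). Substituting into the earlier binding gives T2 := either(string, pair(bool, bool)).
Decompose option/1: list(pair(bool, E)) ≐ list(pair(bool, either(bool, pair(either(string, pair(bool, bool)), string)))).
Decompose list/1: pair(bool, E) ≐ pair(bool, either(bool, pair(either(string, pair(bool, bool)), string))).
Decompose pair/2: bool ≐ bool,  E ≐ either(bool, pair(either(string, pair(bool, bool)), string)).
Delete trivial equation bool ≐ bool.
Bind E := either(bool, pair(either(string, pair(bool, bool)), string)).
MGU = { T2 ↦ either(string, pair(bool, bool)), T ↦ pair(bool, bool), E ↦ either(bool, pair(either(string, pair(bool, bool)), string)) }, so E ↦ either(bool, pair(either(string, pair(bool, bool)), string)).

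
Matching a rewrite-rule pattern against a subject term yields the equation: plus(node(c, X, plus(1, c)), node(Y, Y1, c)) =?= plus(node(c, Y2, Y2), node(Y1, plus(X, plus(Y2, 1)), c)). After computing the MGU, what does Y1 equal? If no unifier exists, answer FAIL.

Decompose plus/2: node(c, X, plus(1, c)) =?= node(c, Y2, Y2),  node(Y, Y1, c) =?= node(Y1, plus(X, plus(Y2, 1)), c).
Decompose node/3: c =?= c,  X =?= Y2,  plus(1, c) =?= Y2.
Delete trivial equation c =?= c.
Bind X := Y2; substituting into the one remaining equation that mentions X gives: node(Y, Y1, c) =?= node(Y1, plus(Y2, plus(Y2, 1)), c).
Bind Y2 := plus(1, c); substituting into the remaining equation gives: node(Y, Y1, c) =?= node(Y1, plus(plus(1, c), plus(plus(1, c), 1)), c). Substituting into the earlier binding gives X := plus(1, c).
Decompose node/3: Y =?= Y1,  Y1 =?= plus(plus(1, c), plus(plus(1, c), 1)),  c =?= c.
Bind Y := Y1; no other remaining equation mentions Y.
Bind Y1 := plus(plus(1, c), plus(plus(1, c), 1)); no other remaining equation mentions Y1. Substituting into the earlier binding gives Y := plus(plus(1, c), plus(plus(1, c), 1)).
Delete trivial equation c =?= c.
MGU = { X ↦ plus(1, c), Y2 ↦ plus(1, c), Y ↦ plus(plus(1, c), plus(plus(1, c), 1)), Y1 ↦ plus(plus(1, c), plus(plus(1, c), 1)) }, so Y1 ↦ plus(plus(1, c), plus(plus(1, c), 1)).

plus(plus(1, c), plus(plus(1, c), 1))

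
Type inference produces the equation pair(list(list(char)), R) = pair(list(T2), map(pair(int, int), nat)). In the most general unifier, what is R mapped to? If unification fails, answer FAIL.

Decompose pair/2: list(list(char)) = list(T2),  R = map(pair(int, int), nat).
Decompose list/1: list(char) = T2.
Bind T2 := list(char); no other remaining equation mentions T2.
Bind R := map(pair(int, int), nat).
MGU = { T2 := list(char), R := map(pair(int, int), nat) }, so R := map(pair(int, int), nat).

map(pair(int, int), nat)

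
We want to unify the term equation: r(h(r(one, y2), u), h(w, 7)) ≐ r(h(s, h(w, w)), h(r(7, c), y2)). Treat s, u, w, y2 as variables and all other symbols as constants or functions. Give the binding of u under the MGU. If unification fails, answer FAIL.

Decompose r/2: h(r(one, y2), u) ≐ h(s, h(w, w)),  h(w, 7) ≐ h(r(7, c), y2).
Decompose h/2: r(one, y2) ≐ s,  u ≐ h(w, w).
Bind s := r(one, y2); no other remaining equation mentions s.
Bind u := h(w, w); no other remaining equation mentions u.
Decompose h/2: w ≐ r(7, c),  7 ≐ y2.
Bind w := r(7, c); no other remaining equation mentions w. Substituting into the earlier binding gives u := h(r(7, c), r(7, c)).
Bind y2 := 7. Substituting into the earlier binding gives s := r(one, 7).
MGU = { s -> r(one, 7), u -> h(r(7, c), r(7, c)), w -> r(7, c), y2 -> 7 }, so u -> h(r(7, c), r(7, c)).

h(r(7, c), r(7, c))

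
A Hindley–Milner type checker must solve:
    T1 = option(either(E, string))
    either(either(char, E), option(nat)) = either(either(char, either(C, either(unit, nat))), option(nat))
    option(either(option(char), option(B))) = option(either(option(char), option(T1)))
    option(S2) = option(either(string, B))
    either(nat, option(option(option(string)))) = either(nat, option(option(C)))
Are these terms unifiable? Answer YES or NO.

YES

Bind T1 := option(either(E, string)); substituting into the one remaining equation that mentions T1 gives: option(either(option(char), option(B))) = option(either(option(char), option(option(either(E, string))))).
Decompose either/2: either(char, E) = either(char, either(C, either(unit, nat))),  option(nat) = option(nat).
Decompose either/2: char = char,  E = either(C, either(unit, nat)).
Delete trivial equation char = char.
Bind E := either(C, either(unit, nat)); substituting into the one remaining equation that mentions E gives: option(either(option(char), option(B))) = option(either(option(char), option(option(either(either(C, either(unit, nat)), string))))). Substituting into the earlier binding gives T1 := option(either(either(C, either(unit, nat)), string)).
Delete trivial equation option(nat) = option(nat).
Decompose option/1: either(option(char), option(B)) = either(option(char), option(option(either(either(C, either(unit, nat)), string)))).
Decompose either/2: option(char) = option(char),  option(B) = option(option(either(either(C, either(unit, nat)), string))).
Delete trivial equation option(char) = option(char).
Decompose option/1: B = option(either(either(C, either(unit, nat)), string)).
Bind B := option(either(either(C, either(unit, nat)), string)); substituting into the one remaining equation that mentions B gives: option(S2) = option(either(string, option(either(either(C, either(unit, nat)), string)))).
Decompose option/1: S2 = either(string, option(either(either(C, either(unit, nat)), string))).
Bind S2 := either(string, option(either(either(C, either(unit, nat)), string))); no other remaining equation mentions S2.
Decompose either/2: nat = nat,  option(option(option(string))) = option(option(C)).
Delete trivial equation nat = nat.
Decompose option/1: option(option(string)) = option(C).
Decompose option/1: option(string) = C.
Bind C := option(string). Substituting into the earlier bindings gives T1 := option(either(either(option(string), either(unit, nat)), string)), E := either(option(string), either(unit, nat)), B := option(either(either(option(string), either(unit, nat)), string)), S2 := either(string, option(either(either(option(string), either(unit, nat)), string))).
No equations remain and no clash or occurs-check failure arose, so a unifier exists.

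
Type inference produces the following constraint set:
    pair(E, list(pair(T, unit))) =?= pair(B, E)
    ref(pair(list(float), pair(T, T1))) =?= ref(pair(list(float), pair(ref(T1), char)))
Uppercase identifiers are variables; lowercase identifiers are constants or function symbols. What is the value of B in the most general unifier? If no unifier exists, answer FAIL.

Decompose pair/2: E =?= B,  list(pair(T, unit)) =?= E.
Bind E := B; substituting into the one remaining equation that mentions E gives: list(pair(T, unit)) =?= B.
Bind B := list(pair(T, unit)); no other remaining equation mentions B. Substituting into the earlier binding gives E := list(pair(T, unit)).
Decompose ref/1: pair(list(float), pair(T, T1)) =?= pair(list(float), pair(ref(T1), char)).
Decompose pair/2: list(float) =?= list(float),  pair(T, T1) =?= pair(ref(T1), char).
Delete trivial equation list(float) =?= list(float).
Decompose pair/2: T =?= ref(T1),  T1 =?= char.
Bind T := ref(T1); no other remaining equation mentions T. Substituting into the earlier bindings gives E := list(pair(ref(T1), unit)), B := list(pair(ref(T1), unit)).
Bind T1 := char. Substituting into the earlier bindings gives E := list(pair(ref(char), unit)), B := list(pair(ref(char), unit)), T := ref(char).
MGU = { E -> list(pair(ref(char), unit)), B -> list(pair(ref(char), unit)), T -> ref(char), T1 -> char }, so B -> list(pair(ref(char), unit)).

list(pair(ref(char), unit))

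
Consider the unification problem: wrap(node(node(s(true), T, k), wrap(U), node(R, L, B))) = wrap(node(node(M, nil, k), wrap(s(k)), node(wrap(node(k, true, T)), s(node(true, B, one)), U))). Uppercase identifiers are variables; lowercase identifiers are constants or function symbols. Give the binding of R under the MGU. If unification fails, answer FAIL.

Decompose wrap/1: node(node(s(true), T, k), wrap(U), node(R, L, B)) = node(node(M, nil, k), wrap(s(k)), node(wrap(node(k, true, T)), s(node(true, B, one)), U)).
Decompose node/3: node(s(true), T, k) = node(M, nil, k),  wrap(U) = wrap(s(k)),  node(R, L, B) = node(wrap(node(k, true, T)), s(node(true, B, one)), U).
Decompose node/3: s(true) = M,  T = nil,  k = k.
Bind M := s(true); no other remaining equation mentions M.
Bind T := nil; substituting into the one remaining equation that mentions T gives: node(R, L, B) = node(wrap(node(k, true, nil)), s(node(true, B, one)), U).
Delete trivial equation k = k.
Decompose wrap/1: U = s(k).
Bind U := s(k); substituting into the remaining equation gives: node(R, L, B) = node(wrap(node(k, true, nil)), s(node(true, B, one)), s(k)).
Decompose node/3: R = wrap(node(k, true, nil)),  L = s(node(true, B, one)),  B = s(k).
Bind R := wrap(node(k, true, nil)); no other remaining equation mentions R.
Bind L := s(node(true, B, one)); no other remaining equation mentions L.
Bind B := s(k). Substituting into the earlier binding gives L := s(node(true, s(k), one)).
MGU = { M := s(true), T := nil, U := s(k), R := wrap(node(k, true, nil)), L := s(node(true, s(k), one)), B := s(k) }, so R := wrap(node(k, true, nil)).

wrap(node(k, true, nil))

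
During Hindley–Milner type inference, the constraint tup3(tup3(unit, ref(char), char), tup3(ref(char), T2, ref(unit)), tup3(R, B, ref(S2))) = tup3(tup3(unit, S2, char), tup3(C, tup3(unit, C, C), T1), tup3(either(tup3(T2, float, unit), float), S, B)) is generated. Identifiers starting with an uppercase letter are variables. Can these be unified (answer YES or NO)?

Decompose tup3/3: tup3(unit, ref(char), char) = tup3(unit, S2, char),  tup3(ref(char), T2, ref(unit)) = tup3(C, tup3(unit, C, C), T1),  tup3(R, B, ref(S2)) = tup3(either(tup3(T2, float, unit), float), S, B).
Decompose tup3/3: unit = unit,  ref(char) = S2,  char = char.
Delete trivial equation unit = unit.
Bind S2 := ref(char); substituting into the one remaining equation that mentions S2 gives: tup3(R, B, ref(ref(char))) = tup3(either(tup3(T2, float, unit), float), S, B).
Delete trivial equation char = char.
Decompose tup3/3: ref(char) = C,  T2 = tup3(unit, C, C),  ref(unit) = T1.
Bind C := ref(char); substituting into the one remaining equation that mentions C gives: T2 = tup3(unit, ref(char), ref(char)).
Bind T2 := tup3(unit, ref(char), ref(char)); substituting into the one remaining equation that mentions T2 gives: tup3(R, B, ref(ref(char))) = tup3(either(tup3(tup3(unit, ref(char), ref(char)), float, unit), float), S, B).
Bind T1 := ref(unit); no other remaining equation mentions T1.
Decompose tup3/3: R = either(tup3(tup3(unit, ref(char), ref(char)), float, unit), float),  B = S,  ref(ref(char)) = B.
Bind R := either(tup3(tup3(unit, ref(char), ref(char)), float, unit), float); no other remaining equation mentions R.
Bind B := S; substituting into the remaining equation gives: ref(ref(char)) = S.
Bind S := ref(ref(char)). Substituting into the earlier binding gives B := ref(ref(char)).
No equations remain and no clash or occurs-check failure arose, so a unifier exists.

YES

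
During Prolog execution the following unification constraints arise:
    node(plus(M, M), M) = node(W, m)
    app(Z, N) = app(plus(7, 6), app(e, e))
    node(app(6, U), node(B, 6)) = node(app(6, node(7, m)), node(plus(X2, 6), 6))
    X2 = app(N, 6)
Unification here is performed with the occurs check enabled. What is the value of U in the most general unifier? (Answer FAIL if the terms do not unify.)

Decompose node/2: plus(M, M) = W,  M = m.
Bind W := plus(M, M); no other remaining equation mentions W.
Bind M := m; no other remaining equation mentions M. Substituting into the earlier binding gives W := plus(m, m).
Decompose app/2: Z = plus(7, 6),  N = app(e, e).
Bind Z := plus(7, 6); no other remaining equation mentions Z.
Bind N := app(e, e); substituting into the one remaining equation that mentions N gives: X2 = app(app(e, e), 6).
Decompose node/2: app(6, U) = app(6, node(7, m)),  node(B, 6) = node(plus(X2, 6), 6).
Decompose app/2: 6 = 6,  U = node(7, m).
Delete trivial equation 6 = 6.
Bind U := node(7, m); no other remaining equation mentions U.
Decompose node/2: B = plus(X2, 6),  6 = 6.
Bind B := plus(X2, 6); no other remaining equation mentions B.
Delete trivial equation 6 = 6.
Bind X2 := app(app(e, e), 6). Substituting into the earlier binding gives B := plus(app(app(e, e), 6), 6).
MGU = { W ↦ plus(m, m), M ↦ m, Z ↦ plus(7, 6), N ↦ app(e, e), U ↦ node(7, m), B ↦ plus(app(app(e, e), 6), 6), X2 ↦ app(app(e, e), 6) }, so U ↦ node(7, m).

node(7, m)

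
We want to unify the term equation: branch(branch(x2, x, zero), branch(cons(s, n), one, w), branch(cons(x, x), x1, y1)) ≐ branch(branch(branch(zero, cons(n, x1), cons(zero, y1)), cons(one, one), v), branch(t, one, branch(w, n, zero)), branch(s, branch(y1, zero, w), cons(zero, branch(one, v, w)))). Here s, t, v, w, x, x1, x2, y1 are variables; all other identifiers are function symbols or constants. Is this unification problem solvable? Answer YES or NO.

NO

Decompose branch/3: branch(x2, x, zero) ≐ branch(branch(zero, cons(n, x1), cons(zero, y1)), cons(one, one), v),  branch(cons(s, n), one, w) ≐ branch(t, one, branch(w, n, zero)),  branch(cons(x, x), x1, y1) ≐ branch(s, branch(y1, zero, w), cons(zero, branch(one, v, w))).
Decompose branch/3: x2 ≐ branch(zero, cons(n, x1), cons(zero, y1)),  x ≐ cons(one, one),  zero ≐ v.
Bind x2 := branch(zero, cons(n, x1), cons(zero, y1)); no other remaining equation mentions x2.
Bind x := cons(one, one); substituting into the one remaining equation that mentions x gives: branch(cons(cons(one, one), cons(one, one)), x1, y1) ≐ branch(s, branch(y1, zero, w), cons(zero, branch(one, v, w))).
Bind v := zero; substituting into the one remaining equation that mentions v gives: branch(cons(cons(one, one), cons(one, one)), x1, y1) ≐ branch(s, branch(y1, zero, w), cons(zero, branch(one, zero, w))).
Decompose branch/3: cons(s, n) ≐ t,  one ≐ one,  w ≐ branch(w, n, zero).
Bind t := cons(s, n); no other remaining equation mentions t.
Delete trivial equation one ≐ one.
Occurs check fails: w occurs in branch(w, n, zero); the equation w ≐ branch(w, n, zero) has no finite solution.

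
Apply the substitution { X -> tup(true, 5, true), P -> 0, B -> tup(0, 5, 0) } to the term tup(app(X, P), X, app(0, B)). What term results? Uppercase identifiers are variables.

tup(app(tup(true, 5, true), 0), tup(true, 5, true), app(0, tup(0, 5, 0)))

Replace each occurrence of X with tup(true, 5, true).
Replace each occurrence of P with 0.
Replace each occurrence of B with tup(0, 5, 0).
Result: tup(app(tup(true, 5, true), 0), tup(true, 5, true), app(0, tup(0, 5, 0))).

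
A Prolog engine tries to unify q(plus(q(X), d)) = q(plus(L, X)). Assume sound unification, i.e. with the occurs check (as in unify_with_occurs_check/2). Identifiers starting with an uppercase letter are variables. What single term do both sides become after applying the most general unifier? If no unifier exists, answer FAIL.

Decompose q/1: plus(q(X), d) = plus(L, X).
Decompose plus/2: q(X) = L,  d = X.
Bind L := q(X); no other remaining equation mentions L.
Bind X := d. Substituting into the earlier binding gives L := q(d).
Applying the MGU to either side gives q(plus(q(d), d)).

q(plus(q(d), d))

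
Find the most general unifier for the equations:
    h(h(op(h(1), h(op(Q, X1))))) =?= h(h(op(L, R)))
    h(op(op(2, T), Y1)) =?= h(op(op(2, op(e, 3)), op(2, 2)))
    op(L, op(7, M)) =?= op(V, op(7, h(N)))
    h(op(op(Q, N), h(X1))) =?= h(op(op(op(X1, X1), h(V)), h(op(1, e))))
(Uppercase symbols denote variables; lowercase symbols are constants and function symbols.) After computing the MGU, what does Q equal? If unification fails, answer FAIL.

Decompose h/1: h(op(h(1), h(op(Q, X1)))) =?= h(op(L, R)).
Decompose h/1: op(h(1), h(op(Q, X1))) =?= op(L, R).
Decompose op/2: h(1) =?= L,  h(op(Q, X1)) =?= R.
Bind L := h(1); substituting into the one remaining equation that mentions L gives: op(h(1), op(7, M)) =?= op(V, op(7, h(N))).
Bind R := h(op(Q, X1)); no other remaining equation mentions R.
Decompose h/1: op(op(2, T), Y1) =?= op(op(2, op(e, 3)), op(2, 2)).
Decompose op/2: op(2, T) =?= op(2, op(e, 3)),  Y1 =?= op(2, 2).
Decompose op/2: 2 =?= 2,  T =?= op(e, 3).
Delete trivial equation 2 =?= 2.
Bind T := op(e, 3); no other remaining equation mentions T.
Bind Y1 := op(2, 2); no other remaining equation mentions Y1.
Decompose op/2: h(1) =?= V,  op(7, M) =?= op(7, h(N)).
Bind V := h(1); substituting into the one remaining equation that mentions V gives: h(op(op(Q, N), h(X1))) =?= h(op(op(op(X1, X1), h(h(1))), h(op(1, e)))).
Decompose op/2: 7 =?= 7,  M =?= h(N).
Delete trivial equation 7 =?= 7.
Bind M := h(N); no other remaining equation mentions M.
Decompose h/1: op(op(Q, N), h(X1)) =?= op(op(op(X1, X1), h(h(1))), h(op(1, e))).
Decompose op/2: op(Q, N) =?= op(op(X1, X1), h(h(1))),  h(X1) =?= h(op(1, e)).
Decompose op/2: Q =?= op(X1, X1),  N =?= h(h(1)).
Bind Q := op(X1, X1); no other remaining equation mentions Q. Substituting into the earlier binding gives R := h(op(op(X1, X1), X1)).
Bind N := h(h(1)); no other remaining equation mentions N. Substituting into the earlier binding gives M := h(h(h(1))).
Decompose h/1: X1 =?= op(1, e).
Bind X1 := op(1, e). Substituting into the earlier bindings gives R := h(op(op(op(1, e), op(1, e)), op(1, e))), Q := op(op(1, e), op(1, e)).
MGU = { L := h(1), R := h(op(op(op(1, e), op(1, e)), op(1, e))), T := op(e, 3), Y1 := op(2, 2), V := h(1), M := h(h(h(1))), Q := op(op(1, e), op(1, e)), N := h(h(1)), X1 := op(1, e) }, so Q := op(op(1, e), op(1, e)).

op(op(1, e), op(1, e))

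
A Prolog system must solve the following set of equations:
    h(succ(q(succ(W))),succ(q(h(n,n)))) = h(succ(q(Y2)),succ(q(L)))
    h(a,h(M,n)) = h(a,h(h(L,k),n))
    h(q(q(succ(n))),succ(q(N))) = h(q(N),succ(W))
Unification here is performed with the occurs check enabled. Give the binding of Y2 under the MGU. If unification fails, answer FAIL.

succ(q(q(succ(n))))

Decompose h/2: succ(q(succ(W))) = succ(q(Y2)),  succ(q(h(n,n))) = succ(q(L)).
Decompose succ/1: q(succ(W)) = q(Y2).
Decompose q/1: succ(W) = Y2.
Bind Y2 := succ(W); no other remaining equation mentions Y2.
Decompose succ/1: q(h(n,n)) = q(L).
Decompose q/1: h(n,n) = L.
Bind L := h(n,n); substituting into the one remaining equation that mentions L gives: h(a,h(M,n)) = h(a,h(h(h(n,n),k),n)).
Decompose h/2: a = a,  h(M,n) = h(h(h(n,n),k),n).
Delete trivial equation a = a.
Decompose h/2: M = h(h(n,n),k),  n = n.
Bind M := h(h(n,n),k); no other remaining equation mentions M.
Delete trivial equation n = n.
Decompose h/2: q(q(succ(n))) = q(N),  succ(q(N)) = succ(W).
Decompose q/1: q(succ(n)) = N.
Bind N := q(succ(n)); substituting into the remaining equation gives: succ(q(q(succ(n)))) = succ(W).
Decompose succ/1: q(q(succ(n))) = W.
Bind W := q(q(succ(n))). Substituting into the earlier binding gives Y2 := succ(q(q(succ(n)))).
MGU = { Y2 ↦ succ(q(q(succ(n)))), L ↦ h(n,n), M ↦ h(h(n,n),k), N ↦ q(succ(n)), W ↦ q(q(succ(n))) }, so Y2 ↦ succ(q(q(succ(n)))).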